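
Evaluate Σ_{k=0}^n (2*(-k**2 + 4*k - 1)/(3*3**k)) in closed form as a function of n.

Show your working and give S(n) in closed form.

S(n) = 3**(-n - 1)*(n**2 - n - 2)

Ratio r(k) = (k**2 - 2*k - 2)/(3*(k**2 - 4*k + 1)).
Take A(k)=1/3, B(k)=1, C(k)=k**2 - 4*k + 1.
Set up (1/3)·f(k+1) − (1)·f(k) − (k**2 - 4*k + 1) = 0.
Bound: deg f ≤ 2.
A polynomial solution: f(k) = -3*k*(k - 3)/2.
R(k) = B(k−1)·f(k)/C(k) = -3*k*(k - 3)/(2*(k**2 - 4*k + 1)); s_k = R·t_k = k*(k - 3)/3**k.
Verify: 2*(-k**2 + 4*k - 1)/(3*3**k) matches t_k.
Evaluate: s_(n+1) = 3**(-n - 1)*(n**2 - n - 2); subtract s_(0) = 0 ⇒ S(n) = 3**(-n - 1)*(n**2 - n - 2).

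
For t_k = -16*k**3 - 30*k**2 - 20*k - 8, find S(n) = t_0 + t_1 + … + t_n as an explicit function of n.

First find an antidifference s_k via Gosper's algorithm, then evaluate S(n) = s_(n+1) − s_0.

S(n) = -4*n**4 - 18*n**3 - 29*n**2 - 23*n - 8

t_(k+1)/t_k = (8*k**3 + 39*k**2 + 64*k + 37)/(8*k**3 + 15*k**2 + 10*k + 4).
Factor: A=1; B=1; C=k**3 + 15*k**2/8 + 5*k/4 + 1/2.
Set up (1)·f(k+1) − (1)·f(k) − (k**3 + 15*k**2/8 + 5*k/4 + 1/2) = 0.
d = 4 from the (0,0,3) case.
Solving with deg f ≤ 4: f(k) = k*(4*k**3 + 2*k**2 - k + 3)/16.
Get s_k = R·t_k = k*(-4*k**3 - 2*k**2 + k - 3) with R(k) = B(k−1)f(k)/C(k) = k*(4*k**3 + 2*k**2 - k + 3)/(2*(8*k**3 + 15*k**2 + 10*k + 4)).
s_(k+1) − s_k = -16*k**3 - 30*k**2 - 20*k - 8 = t_k.
Σ_(k=0)^n t_k = s_(n+1) − s_(0) = (-4*n**4 - 18*n**3 - 29*n**2 - 23*n - 8) − (0), i.e. -4*n**4 - 18*n**3 - 29*n**2 - 23*n - 8.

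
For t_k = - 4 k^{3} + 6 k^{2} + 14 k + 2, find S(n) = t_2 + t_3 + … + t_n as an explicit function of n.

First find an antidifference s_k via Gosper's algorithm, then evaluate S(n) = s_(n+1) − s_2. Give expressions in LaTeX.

S(n) = - n^{4} + 9 n^{2} + 10 n - 18

t_(k+1)/t_k = (2*k**3 + 3*k**2 - 7*k - 9)/(2*k**3 - 3*k**2 - 7*k - 1).
Gosper form: A/B · C(k+1)/C(k) with A=1, B=1, C=k**3 - 3*k**2/2 - 7*k/2 - 1/2.
Need (1)·f(k+1) − (1)·f(k) = k**3 - 3*k**2/2 - 7*k/2 - 1/2.
From deg A=0, deg B=0, deg C=3: d=4.
Solve for f: f(k) = k*(k**3 - 4*k**2 - 3*k + 4)/4 (degree 4 ≤ 4).
Then R = B(k−1)f/C = k*(k**3 - 4*k**2 - 3*k + 4)/(2*(2*k**3 - 3*k**2 - 7*k - 1)), so s_k = R(k)·t_k = k*(-k**3 + 4*k**2 + 3*k - 4).
Check: Δs_k = -4*k**3 + 6*k**2 + 14*k + 2. ✓
Telescope: S(n) = s_(n+1) − s_(2) = -n**4 + 9*n**2 + 10*n + 2 − (20) = -n**4 + 9*n**2 + 10*n - 18.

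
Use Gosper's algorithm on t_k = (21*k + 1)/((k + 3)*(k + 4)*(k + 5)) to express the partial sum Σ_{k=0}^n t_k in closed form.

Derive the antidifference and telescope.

S(n) = (8*n**2 + 9*n + 1)/(3*(n**2 + 9*n + 20))

t_(k+1)/t_k = (k + 3)*(21*k + 22)/((k + 6)*(21*k + 1)).
Factor: A=k + 3; B=k + 6; C=k + 1/21.
Key eq: (k + 3)·f(k+1) = (k + 5)·f(k) + (k + 1/21).
d = 2 from the (1,1,1) case.
Coefficient equations give f(k) = k*(8*k - 7)/63.
Get s_k = R·t_k = k*(8*k - 7)/(3*(k + 3)*(k + 4)) with R(k) = B(k−1)f(k)/C(k) = k*(k + 5)*(8*k - 7)/(3*(21*k + 1)).
Check: Δs_k = (21*k + 1)/(k**3 + 12*k**2 + 47*k + 60). ✓
Evaluate: s_(n+1) = (8*n**2 + 9*n + 1)/(3*(n**2 + 9*n + 20)); subtract s_(0) = 0 ⇒ S(n) = (8*n**2 + 9*n + 1)/(3*(n**2 + 9*n + 20)).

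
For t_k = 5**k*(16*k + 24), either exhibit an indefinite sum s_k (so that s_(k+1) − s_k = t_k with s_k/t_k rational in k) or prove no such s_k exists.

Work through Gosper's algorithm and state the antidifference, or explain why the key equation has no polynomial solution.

s_k = 5**k*(4*k + 1)

The ratio is 5*(2*k + 5)/(2*k + 3).
A = 5, B = 1, C = k + 3/2.
Solve (5)·f(k+1) − (1)·f(k) = k + 3/2.
Degrees (0,0,1) ⇒ d ≤ 1.
Solve for f: f(k) = (4*k + 1)/16 (degree 1 ≤ 1).
Certificate R = B(k−1)f/C = (4*k + 1)/(8*(2*k + 3)) gives s_k = 5**k*(4*k + 1).
Check: Δs_k = 5**k*(16*k + 24). ✓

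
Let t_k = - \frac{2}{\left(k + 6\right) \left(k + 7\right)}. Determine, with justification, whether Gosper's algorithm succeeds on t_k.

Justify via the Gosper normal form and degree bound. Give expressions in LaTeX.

The ratio is (k + 6)/(k + 8).
Take A(k)=k + 6, B(k)=k + 8, C(k)=1.
Set up (k + 6)·f(k+1) − (k + 7)·f(k) − (1) = 0.
d = 1 from the (1,1,0) case.
A polynomial solution: f(k) = k/6.
So s_k = (B(k−1)f/C)·t_k = (k*(k + 7)/6)·t_k = -k/(3*k + 18).
Verify: -2/(k**2 + 13*k + 42) matches t_k.

Yes. s_k = - \frac{k}{3 k + 18}.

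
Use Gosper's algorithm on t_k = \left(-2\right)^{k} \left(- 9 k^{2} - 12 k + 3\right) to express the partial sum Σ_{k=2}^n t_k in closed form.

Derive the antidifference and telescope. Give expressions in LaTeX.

S(n) = - 6 \left(-2\right)^{n} n^{2} + 6 \left(-2\right)^{n + 1} n - 36

Compute t_(k+1)/t_k: get 2*(-3*k**2 - 10*k - 6)/(3*k**2 + 4*k - 1).
Normal form (A,B,C) = (-2, 1, k**2 + 4*k/3 - 1/3).
Solve (-2)·f(k+1) − (1)·f(k) = k**2 + 4*k/3 - 1/3.
deg f ≤ 2 (via 0,0,2).
Coefficient equations give f(k) = -(k - 1)*(k + 1)/3.
Get s_k = R·t_k = 3*(-2)**k*(k**2 - 1) with R(k) = B(k−1)f(k)/C(k) = -(k - 1)*(k + 1)/(3*k**2 + 4*k - 1).
Check: Δs_k = (-2)**k*(-9*k**2 - 12*k + 3). ✓
s_(n+1) = 6*(-2)**n*n*(-n - 2) and s_(2) = 36, so S(n) = -6*(-2)**n*n**2 + 6*(-2)**(n + 1)*n - 36.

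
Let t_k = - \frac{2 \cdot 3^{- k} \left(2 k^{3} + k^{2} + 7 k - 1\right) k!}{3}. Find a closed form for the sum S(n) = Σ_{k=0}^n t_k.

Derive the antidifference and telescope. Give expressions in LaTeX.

Ratio r(k) = (k + 1)*(7*k + 2*(k + 1)**3 + (k + 1)**2 + 6)/(3*(2*k**3 + k**2 + 7*k - 1)).
Normal form (A,B,C) = (k/3 + 1/3, 1, k**3 + k**2/2 + 7*k/2 - 1/2).
Need (k/3 + 1/3)·f(k+1) − (1)·f(k) = k**3 + k**2/2 + 7*k/2 - 1/2.
From deg A=1, deg B=0, deg C=3: d=2.
Solving with deg f ≤ 2: f(k) = 3*(2*k**2 + k + 2)/2.
So s_k = (B(k−1)f/C)·t_k = (3*(2*k**2 + k + 2)/(2*k**3 + k**2 + 7*k - 1))·t_k = -2*(2*k**2 + k + 2)*factorial(k)/3**k.
Verify: -2*(2*k**3 + k**2 + 7*k - 1)*factorial(k)/(3*3**k) matches t_k.
Evaluate: s_(n+1) = -2*3**(-n - 1)*(2*n**2 + 5*n + 5)*factorial(n + 1); subtract s_(0) = -4 ⇒ S(n) = (12*3**n - 4*n**3*factorial(n) - 14*n**2*factorial(n) - 20*n*factorial(n) - 10*factorial(n))/(3*3**n).

S(n) = \frac{3^{- n} \left(12 \cdot 3^{n} - 4 n^{3} n! - 14 n^{2} n! - 20 n n! - 10 n!\right)}{3}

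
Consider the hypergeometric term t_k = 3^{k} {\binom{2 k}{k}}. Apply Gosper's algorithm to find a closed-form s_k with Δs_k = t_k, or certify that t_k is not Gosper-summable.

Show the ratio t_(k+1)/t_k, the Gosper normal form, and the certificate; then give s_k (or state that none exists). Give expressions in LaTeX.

Ratio r(k) = 6*(2*k + 1)/(k + 1).
Take A(k)=12*k + 6, B(k)=k + 1, C(k)=1.
f must satisfy (12*k + 6)·f(k+1) − (k)·f(k) = 1.
From deg A=1, deg B=1, deg C=0: d=-1.
Bound -1 < 0, so the key equation has no polynomial solution.

none (Gosper's algorithm certifies no s_k)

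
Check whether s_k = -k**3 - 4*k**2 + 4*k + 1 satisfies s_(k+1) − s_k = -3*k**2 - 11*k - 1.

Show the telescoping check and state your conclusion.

Valid: the claim telescopes to t_k.

s_(k+1) = k*(-k**2 - 7*k - 7)
s_(k+1) − s_k = -3*k**2 - 11*k - 1
(s_(k+1) − s_k) − t_k = 0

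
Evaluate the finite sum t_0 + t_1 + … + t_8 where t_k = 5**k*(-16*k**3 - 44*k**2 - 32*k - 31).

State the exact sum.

r(k) = 5*(16*k**3 + 92*k**2 + 168*k + 123)/(16*k**3 + 44*k**2 + 32*k + 31) after simplifying.
Normal form (A,B,C) = (5, 1, k**3 + 11*k**2/4 + 2*k + 31/16).
Set up (5)·f(k+1) − (1)·f(k) − (k**3 + 11*k**2/4 + 2*k + 31/16) = 0.
deg f ≤ 3 (via 0,0,3).
Match coefficients ⇒ f(k) = (4*k**3 - 4*k**2 + 3*k + 4)/16.
So s_k = (B(k−1)f/C)·t_k = ((4*k**3 - 4*k**2 + 3*k + 4)/(16*k**3 + 44*k**2 + 32*k + 31))·t_k = 5**k*(-4*k**3 + 4*k**2 - 3*k - 4).
Δs = 5**k*(-16*k**3 - 44*k**2 - 32*k - 31), as required.
Evaluate s at k=9 and k=0: -5123046875 and -4; difference -5123046871.

Σ = -5123046871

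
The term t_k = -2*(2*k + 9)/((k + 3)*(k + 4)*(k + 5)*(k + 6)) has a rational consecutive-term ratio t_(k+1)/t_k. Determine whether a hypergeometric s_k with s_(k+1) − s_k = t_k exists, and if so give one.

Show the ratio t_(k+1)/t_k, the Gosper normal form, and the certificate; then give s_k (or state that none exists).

Compute t_(k+1)/t_k: get (k + 3)*(2*k + 11)/((k + 7)*(2*k + 9)).
Factor: A=k + 3; B=k + 7; C=k + 9/2.
Solve (k + 3)·f(k+1) − (k + 6)·f(k) = k + 9/2.
From deg A=1, deg B=1, deg C=1: d=3.
A polynomial solution: f(k) = k*(k + 4)*(k + 8)/30.
Then R = B(k−1)f/C = k*(k + 4)*(k + 6)*(k + 8)/(15*(2*k + 9)), so s_k = R(k)·t_k = 2*k*(-k - 8)/(15*(k**2 + 8*k + 15)).
Verify: 2*(-2*k - 9)/(k**4 + 18*k**3 + 119*k**2 + 342*k + 360) matches t_k.

s_k = 2*k*(-k - 8)/(15*(k**2 + 8*k + 15))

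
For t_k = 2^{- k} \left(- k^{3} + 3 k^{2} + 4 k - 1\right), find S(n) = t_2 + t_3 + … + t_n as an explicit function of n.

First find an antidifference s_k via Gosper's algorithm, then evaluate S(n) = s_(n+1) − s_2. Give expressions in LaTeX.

S(n) = 2^{- n - 1} \left(- 7 \cdot 2^{n} + 2 n^{3} + 6 n^{2} + 4 n + 2\right)

Ratio r(k) = (k**3 - 7*k - 5)/(2*(k**3 - 3*k**2 - 4*k + 1)).
Factor: A=1/2; B=1; C=k**3 - 3*k**2 - 4*k + 1.
Solve (1/2)·f(k+1) − (1)·f(k) = k**3 - 3*k**2 - 4*k + 1.
d = 3 from the (0,0,3) case.
Solving with deg f ≤ 3: f(k) = -2*(k**3 - k + 1).
Then R = B(k−1)f/C = -2*(k**3 - k + 1)/(k**3 - 3*k**2 - 4*k + 1), so s_k = R(k)·t_k = 2**(1 - k)*(k**3 - k + 1).
Δs = (-2*k**3 + k + (k + 1)**3 - 2)/2**k, as required.
Σ_(k=2)^n t_k = s_(n+1) − s_(2) = ((n**3 + 3*n**2 + 2*n + 1)/2**n) − (7/2), i.e. 2**(-n - 1)*(-7*2**n + 2*n**3 + 6*n**2 + 4*n + 2).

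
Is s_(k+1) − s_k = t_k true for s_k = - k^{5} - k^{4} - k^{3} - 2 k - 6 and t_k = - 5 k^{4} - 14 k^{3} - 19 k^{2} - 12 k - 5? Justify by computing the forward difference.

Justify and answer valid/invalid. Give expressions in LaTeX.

valid; difference matches t_k

s_(k+1) = -2*k - (k + 1)**5 - (k + 1)**4 - (k + 1)**3 - 8
s_(k+1) − s_k = -5*k**4 - 14*k**3 - 19*k**2 - 12*k - 5
(s_(k+1) − s_k) − t_k = 0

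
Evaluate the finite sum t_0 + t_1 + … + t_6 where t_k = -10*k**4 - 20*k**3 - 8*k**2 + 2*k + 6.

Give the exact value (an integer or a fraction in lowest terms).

Σ = -32214

Compute t_(k+1)/t_k: get (5*k**4 + 30*k**3 + 64*k**2 + 57*k + 15)/(5*k**4 + 10*k**3 + 4*k**2 - k - 3).
So A=1 and B=1, with C=k**4 + 2*k**3 + 4*k**2/5 - k/5 - 3/5.
f must satisfy (1)·f(k+1) − (1)·f(k) = k**4 + 2*k**3 + 4*k**2/5 - k/5 - 3/5.
Degrees (0,0,4) ⇒ d ≤ 5.
A polynomial solution: f(k) = k*(k**4 - 2*k**2 - 2)/5.
Certificate R = B(k−1)f/C = k*(k**4 - 2*k**2 - 2)/(5*k**4 + 10*k**3 + 4*k**2 - k - 3) gives s_k = 2*k*(-k**4 + 2*k**2 + 2).
Verify: -10*k**4 - 20*k**3 - 8*k**2 + 2*k + 6 matches t_k.
Σ_(k=0)^(6) t_k = s_(7) − s_(0) = -32214 − (0) = -32214.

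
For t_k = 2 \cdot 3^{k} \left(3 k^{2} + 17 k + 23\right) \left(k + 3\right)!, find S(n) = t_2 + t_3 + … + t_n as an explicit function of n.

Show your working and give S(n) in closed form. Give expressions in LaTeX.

S(n) = 6 \cdot 3^{n} n \left(n + 4\right)! + 12 \cdot 3^{n} \left(n + 4\right)! - 6480

r(k) = 3*(3*k**3 + 35*k**2 + 135*k + 172)/(3*k**2 + 17*k + 23) after simplifying.
A = 3*k + 12, B = 1, C = k**2 + 17*k/3 + 23/3.
Solve (3*k + 12)·f(k+1) − (1)·f(k) = k**2 + 17*k/3 + 23/3.
d = 1 from the (1,0,2) case.
Coefficient equations give f(k) = (k + 1)/3.
R(k) = B(k−1)·f(k)/C(k) = (k + 1)/(3*k**2 + 17*k + 23); s_k = R·t_k = 2*3**k*(k + 1)*factorial(k + 3).
s_(k+1) − s_k = 2*3**k*(3*k**2 + 17*k + 23)*factorial(k + 3) = t_k.
s_(n+1) = 6*3**n*(n + 2)*factorial(n + 4) and s_(2) = 6480, so S(n) = 6*3**n*n*factorial(n + 4) + 12*3**n*factorial(n + 4) - 6480.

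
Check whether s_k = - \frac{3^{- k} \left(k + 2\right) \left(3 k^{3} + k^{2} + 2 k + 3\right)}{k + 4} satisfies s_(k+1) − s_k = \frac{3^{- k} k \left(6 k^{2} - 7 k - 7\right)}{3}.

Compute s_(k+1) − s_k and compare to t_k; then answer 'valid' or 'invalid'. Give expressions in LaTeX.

s_(k+1) = -(k + 3)*(2*k + 3*(k + 1)**3 + (k + 1)**2 + 5)/(3*3**k*(k + 5))
s_(k+1) − s_k = (6*k**5 + 35*k**4 - 2*k**3 - 139*k**2 - 96*k - 18)/(3*3**k*(k**2 + 9*k + 20))
(s_(k+1) − s_k) − t_k = 2*(-6*k**4 - 26*k**3 + 32*k**2 + 22*k - 9)/(3*3**k*(k**2 + 9*k + 20))

Invalid: residual \frac{2 \cdot 3^{- k} \left(- 6 k^{4} - 26 k^{3} + 32 k^{2} + 22 k - 9\right)}{3 \left(k^{2} + 9 k + 20\right)} ≠ 0.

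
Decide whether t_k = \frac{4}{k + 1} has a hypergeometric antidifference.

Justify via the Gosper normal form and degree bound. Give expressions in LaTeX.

No — key equation has no polynomial f.

r(k) = (k + 1)/(k + 2) after simplifying.
A = k + 1, B = k + 2, C = 1.
f must satisfy (k + 1)·f(k+1) − (k + 1)·f(k) = 1.
Bound: deg f ≤ 0.
Generic f = c0 gives residual -1; -1 = 0 cannot hold, so t_k is not Gosper-summable.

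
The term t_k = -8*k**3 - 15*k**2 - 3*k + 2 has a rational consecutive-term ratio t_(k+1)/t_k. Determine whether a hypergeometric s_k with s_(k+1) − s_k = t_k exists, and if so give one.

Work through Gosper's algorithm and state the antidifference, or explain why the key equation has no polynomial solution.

The ratio is (8*k**3 + 39*k**2 + 57*k + 24)/(8*k**3 + 15*k**2 + 3*k - 2).
So A=1 and B=1, with C=k**3 + 15*k**2/8 + 3*k/8 - 1/4.
f must satisfy (1)·f(k+1) − (1)·f(k) = k**3 + 15*k**2/8 + 3*k/8 - 1/4.
deg f ≤ 4 (via 0,0,3).
Solve for f: f(k) = k*(2*k**3 + k**2 - 4*k - 1)/8 (degree 4 ≤ 4).
Then R = B(k−1)f/C = k*(2*k**3 + k**2 - 4*k - 1)/(8*k**3 + 15*k**2 + 3*k - 2), so s_k = R(k)·t_k = k*(-2*k**3 - k**2 + 4*k + 1).
Δs = -8*k**3 - 15*k**2 - 3*k + 2, as required.

s_k = k*(-2*k**3 - k**2 + 4*k + 1)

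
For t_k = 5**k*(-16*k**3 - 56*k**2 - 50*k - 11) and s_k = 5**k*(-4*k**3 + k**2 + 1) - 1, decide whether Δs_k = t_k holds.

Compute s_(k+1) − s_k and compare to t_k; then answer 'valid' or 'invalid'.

s_(k+1) = 5**(k + 1)*(-4*(k + 1)**3 + (k + 1)**2 + 1) - 1
s_(k+1) − s_k = 5**k*(-16*k**3 - 56*k**2 - 50*k - 11)
(s_(k+1) − s_k) − t_k = 0

Valid: the claim telescopes to t_k.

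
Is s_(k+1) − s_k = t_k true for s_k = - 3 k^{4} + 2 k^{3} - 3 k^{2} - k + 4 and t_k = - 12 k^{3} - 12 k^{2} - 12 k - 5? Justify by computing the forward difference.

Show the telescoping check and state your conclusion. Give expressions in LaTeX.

valid (s_(k+1) − s_k reduces to t_k)

s_(k+1) = -3*k**4 - 10*k**3 - 15*k**2 - 13*k - 1
s_(k+1) − s_k = -12*k**3 - 12*k**2 - 12*k - 5
(s_(k+1) − s_k) − t_k = 0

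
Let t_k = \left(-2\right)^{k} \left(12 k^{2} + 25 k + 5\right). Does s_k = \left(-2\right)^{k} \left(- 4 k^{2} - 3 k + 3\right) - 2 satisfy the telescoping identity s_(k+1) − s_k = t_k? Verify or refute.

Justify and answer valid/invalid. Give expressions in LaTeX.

s_(k+1) = 2*(-2)**k*(3*k + 4*(k + 1)**2) - 2
s_(k+1) − s_k = (-2)**k*(12*k**2 + 25*k + 5)
(s_(k+1) − s_k) − t_k = 0

valid; difference matches t_k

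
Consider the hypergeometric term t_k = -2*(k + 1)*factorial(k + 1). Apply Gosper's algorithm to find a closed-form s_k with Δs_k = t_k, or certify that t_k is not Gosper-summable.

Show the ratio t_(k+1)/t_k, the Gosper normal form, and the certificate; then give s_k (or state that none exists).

r(k) = (k + 2)**2/(k + 1) after simplifying.
Normal form (A,B,C) = (k + 2, 1, k + 1).
f must satisfy (k + 2)·f(k+1) − (1)·f(k) = k + 1.
Degrees (1,0,1) ⇒ d ≤ 0.
Solve for f: f(k) = 1 (degree 0 ≤ 0).
So s_k = (B(k−1)f/C)·t_k = (1/(k + 1))·t_k = -2*factorial(k + 1).
Verify: -2*(k + 1)*factorial(k + 1) matches t_k.

s_k = -2*factorial(k + 1)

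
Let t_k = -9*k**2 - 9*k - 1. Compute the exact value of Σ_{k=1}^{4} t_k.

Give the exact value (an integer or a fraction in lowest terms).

Compute t_(k+1)/t_k: get (9*k**2 + 27*k + 19)/(9*k**2 + 9*k + 1).
So A=1 and B=1, with C=k**2 + k + 1/9.
Need (1)·f(k+1) − (1)·f(k) = k**2 + k + 1/9.
From deg A=0, deg B=0, deg C=2: d=3.
Solve for f: f(k) = k*(3*k**2 - 2)/9 (degree 3 ≤ 3).
Then R = B(k−1)f/C = k*(3*k**2 - 2)/(9*k**2 + 9*k + 1), so s_k = R(k)·t_k = k*(2 - 3*k**2).
Δs = -9*k**2 - 9*k - 1, as required.
Σ_(k=1)^(4) t_k = s_(5) − s_(1) = -365 − (-1) = -364.

Σ = -364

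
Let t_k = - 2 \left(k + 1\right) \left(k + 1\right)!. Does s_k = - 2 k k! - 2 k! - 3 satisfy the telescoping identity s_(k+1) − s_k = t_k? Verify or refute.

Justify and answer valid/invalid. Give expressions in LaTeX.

s_(k+1) = -2*k**2*factorial(k) - 6*k*factorial(k) - 4*factorial(k) - 3
s_(k+1) − s_k = -2*(k + 1)*factorial(k + 1)
(s_(k+1) − s_k) − t_k = 0

Valid: the claim telescopes to t_k.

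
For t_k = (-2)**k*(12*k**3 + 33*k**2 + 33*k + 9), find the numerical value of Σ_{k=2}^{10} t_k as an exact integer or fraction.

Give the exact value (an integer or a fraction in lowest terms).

Σ = 11622564

Compute t_(k+1)/t_k: get 2*(-4*k**3 - 23*k**2 - 45*k - 29)/(4*k**3 + 11*k**2 + 11*k + 3).
So A=-2 and B=1, with C=k**3 + 11*k**2/4 + 11*k/4 + 3/4.
Set up (-2)·f(k+1) − (1)·f(k) − (k**3 + 11*k**2/4 + 11*k/4 + 3/4) = 0.
From deg A=0, deg B=0, deg C=3: d=3.
Coefficient equations give f(k) = -(4*k**3 + 3*k**2 - k - 1)/12.
Get s_k = R·t_k = (-2)**k*(-4*k**3 - 3*k**2 + k + 1) with R(k) = B(k−1)f(k)/C(k) = -(4*k**3 + 3*k**2 - k - 1)/(3*(4*k**3 + 11*k**2 + 11*k + 3)).
Verify: (-2)**k*(12*k**3 + 33*k**2 + 33*k + 9) matches t_k.
Telescoping: Σ = s_(11) − s_(2) = 11622400 − (-164) = 11622564.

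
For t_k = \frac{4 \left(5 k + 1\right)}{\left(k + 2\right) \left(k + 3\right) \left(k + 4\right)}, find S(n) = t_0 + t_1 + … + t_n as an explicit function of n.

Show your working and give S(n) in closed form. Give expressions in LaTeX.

S(n) = \frac{11 n^{2} + 17 n + 6}{3 \left(n^{2} + 7 n + 12\right)}

Compute t_(k+1)/t_k: get (k + 2)*(5*k + 6)/((k + 5)*(5*k + 1)).
Take A(k)=k + 2, B(k)=k + 5, C(k)=k + 1/5.
Key eq: (k + 2)·f(k+1) = (k + 4)·f(k) + (k + 1/5).
d = 2 from the (1,1,1) case.
A polynomial solution: f(k) = k*(11*k - 5)/60.
Get s_k = R·t_k = k*(11*k - 5)/(3*(k + 2)*(k + 3)) with R(k) = B(k−1)f(k)/C(k) = k*(k + 4)*(11*k - 5)/(12*(5*k + 1)).
Verify: 4*(5*k + 1)/(k**3 + 9*k**2 + 26*k + 24) matches t_k.
Σ_(k=0)^n t_k = s_(n+1) − s_(0) = ((11*n**2 + 17*n + 6)/(3*(n**2 + 7*n + 12))) − (0), i.e. (11*n**2 + 17*n + 6)/(3*(n**2 + 7*n + 12)).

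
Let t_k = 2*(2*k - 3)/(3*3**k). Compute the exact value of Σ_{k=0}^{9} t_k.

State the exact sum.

t_(k+1)/t_k = (2*k - 1)/(3*(2*k - 3)).
A = 1/3, B = 1, C = k - 3/2.
Solve (1/3)·f(k+1) − (1)·f(k) = k - 3/2.
Bound: deg f ≤ 1.
Match coefficients ⇒ f(k) = -3*(k - 1)/2.
So s_k = (B(k−1)f/C)·t_k = (-3*(k - 1)/(2*k - 3))·t_k = 2*(1 - k)/3**k.
Δs = 2*(2*k - 3)/(3*3**k), as required.
Telescoping: Σ = s_(10) − s_(0) = -2/6561 − (2) = -13124/6561.

Σ = -13124/6561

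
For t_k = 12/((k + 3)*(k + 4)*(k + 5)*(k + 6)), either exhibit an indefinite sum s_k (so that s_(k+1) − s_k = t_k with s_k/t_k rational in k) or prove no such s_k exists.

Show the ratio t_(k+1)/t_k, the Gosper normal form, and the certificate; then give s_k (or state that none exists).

t_(k+1)/t_k = (k + 3)/(k + 7).
Take A(k)=k + 3, B(k)=k + 7, C(k)=1.
Set up (k + 3)·f(k+1) − (k + 6)·f(k) − (1) = 0.
Degrees (1,1,0) ⇒ d ≤ 3.
Solving with deg f ≤ 3: f(k) = k*(k**2 + 12*k + 47)/180.
Then R = B(k−1)f/C = k*(k + 6)*(k**2 + 12*k + 47)/180, so s_k = R(k)·t_k = k*(k**2 + 12*k + 47)/(15*(k + 3)*(k + 4)*(k + 5)).
s_(k+1) − s_k = 12/(k**4 + 18*k**3 + 119*k**2 + 342*k + 360) = t_k.

s_k = k*(k**2 + 12*k + 47)/(15*(k + 3)*(k + 4)*(k + 5))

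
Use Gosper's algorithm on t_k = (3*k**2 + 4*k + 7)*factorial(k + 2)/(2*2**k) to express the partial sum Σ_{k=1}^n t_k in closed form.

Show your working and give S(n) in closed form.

S(n) = -3 + 3*n*factorial(n + 3)/(2*2**n) + factorial(n + 3)/(2*2**n)

Ratio r(k) = (k + 3)*(4*k + 3*(k + 1)**2 + 11)/(2*(3*k**2 + 4*k + 7)).
So A=k/2 + 3/2 and B=1, with C=k**2 + 4*k/3 + 7/3.
Key eq: (k/2 + 3/2)·f(k+1) = (1)·f(k) + (k**2 + 4*k/3 + 7/3).
Bound: deg f ≤ 1.
Solve for f: f(k) = 2*(3*k - 2)/3 (degree 1 ≤ 1).
Certificate R = B(k−1)f/C = 2*(3*k - 2)/(3*k**2 + 4*k + 7) gives s_k = (3*k - 2)*factorial(k + 2)/2**k.
Check: Δs_k = (3*k**2 + 4*k + 7)*factorial(k + 2)/(2*2**k). ✓
Σ_(k=1)^n t_k = s_(n+1) − s_(1) = (2**(-n - 1)*(3*n + 1)*factorial(n + 3)) − (3), i.e. -3 + 3*n*factorial(n + 3)/(2*2**n) + factorial(n + 3)/(2*2**n).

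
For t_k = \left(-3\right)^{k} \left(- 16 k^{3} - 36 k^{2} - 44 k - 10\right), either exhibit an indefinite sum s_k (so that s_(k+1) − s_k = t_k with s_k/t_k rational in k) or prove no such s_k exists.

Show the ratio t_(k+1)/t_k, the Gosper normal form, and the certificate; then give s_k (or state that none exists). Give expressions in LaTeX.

s_k = 2 \left(-3\right)^{k} \left(2 k^{3} + k - 1\right)

Ratio r(k) = 3*(-8*k**3 - 42*k**2 - 82*k - 53)/(8*k**3 + 18*k**2 + 22*k + 5).
Take A(k)=-3, B(k)=1, C(k)=k**3 + 9*k**2/4 + 11*k/4 + 5/8.
Need (-3)·f(k+1) − (1)·f(k) = k**3 + 9*k**2/4 + 11*k/4 + 5/8.
deg f ≤ 3 (via 0,0,3).
Coefficient equations give f(k) = -(2*k**3 + k - 1)/8.
Then R = B(k−1)f/C = -(2*k**3 + k - 1)/(8*k**3 + 18*k**2 + 22*k + 5), so s_k = R(k)·t_k = 2*(-3)**k*(2*k**3 + k - 1).
Check: Δs_k = (-3)**k*(-4*k**3 - 8*k - 12*(k + 1)**3 + 2). ✓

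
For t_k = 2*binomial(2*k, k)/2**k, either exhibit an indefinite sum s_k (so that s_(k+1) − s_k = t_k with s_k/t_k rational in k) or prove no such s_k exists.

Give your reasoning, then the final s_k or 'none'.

Ratio r(k) = (2*k + 1)/(k + 1).
Factor: A=2*k + 1; B=k + 1; C=1.
f must satisfy (2*k + 1)·f(k+1) − (k)·f(k) = 1.
d = -1 from the (1,1,0) case.
Negative degree bound (-1): no f exists, t_k not Gosper-summable.

not Gosper-summable; s_k does not exist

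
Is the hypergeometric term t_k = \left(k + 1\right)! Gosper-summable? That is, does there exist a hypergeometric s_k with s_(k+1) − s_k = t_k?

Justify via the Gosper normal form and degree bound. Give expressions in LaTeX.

No. Not Gosper-summable.

The ratio is k + 2.
So A=k + 2 and B=1, with C=1.
Need (k + 2)·f(k+1) − (1)·f(k) = 1.
deg f ≤ -1 (via 1,0,0).
Negative degree bound (-1): no f exists, t_k not Gosper-summable.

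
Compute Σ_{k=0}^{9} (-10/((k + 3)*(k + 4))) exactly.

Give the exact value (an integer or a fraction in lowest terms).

Σ = -100/39

r(k) = (k + 3)/(k + 5) after simplifying.
Gosper form: A/B · C(k+1)/C(k) with A=k + 3, B=k + 5, C=1.
Key eq: (k + 3)·f(k+1) = (k + 4)·f(k) + (1).
From deg A=1, deg B=1, deg C=0: d=1.
Solving with deg f ≤ 1: f(k) = k/3.
Certificate R = B(k−1)f/C = k*(k + 4)/3 gives s_k = -10*k/(3*k + 9).
s_(k+1) − s_k = -10/(k**2 + 7*k + 12) = t_k.
Telescoping: Σ = s_(10) − s_(0) = -100/39 − (0) = -100/39.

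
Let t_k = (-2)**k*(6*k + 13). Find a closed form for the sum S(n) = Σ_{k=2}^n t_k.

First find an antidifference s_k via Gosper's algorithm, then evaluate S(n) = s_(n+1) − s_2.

t_(k+1)/t_k = 2*(-6*k - 19)/(6*k + 13).
Take A(k)=-2, B(k)=1, C(k)=k + 13/6.
Set up (-2)·f(k+1) − (1)·f(k) − (k + 13/6) = 0.
deg f ≤ 1 (via 0,0,1).
Match coefficients ⇒ f(k) = -(2*k + 3)/6.
So s_k = (B(k−1)f/C)·t_k = (-(2*k + 3)/(6*k + 13))·t_k = (-2)**k*(-2*k - 3).
Verify: (-2)**k*(6*k + 13) matches t_k.
s_(n+1) = 2*(-2)**n*(2*n + 5) and s_(2) = -28, so S(n) = 4*(-2)**n*n + 10*(-2)**n + 28.

S(n) = 4*(-2)**n*n + 10*(-2)**n + 28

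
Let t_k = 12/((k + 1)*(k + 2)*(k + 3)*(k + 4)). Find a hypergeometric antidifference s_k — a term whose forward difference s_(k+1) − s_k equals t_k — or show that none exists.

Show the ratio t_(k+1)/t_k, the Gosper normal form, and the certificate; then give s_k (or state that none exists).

r(k) = (k + 1)/(k + 5) after simplifying.
Factor: A=k + 1; B=k + 5; C=1.
Set up (k + 1)·f(k+1) − (k + 4)·f(k) − (1) = 0.
d = 3 from the (1,1,0) case.
Solving with deg f ≤ 3: f(k) = k*(k**2 + 6*k + 11)/18.
So s_k = (B(k−1)f/C)·t_k = (k*(k + 4)*(k**2 + 6*k + 11)/18)·t_k = 2*k*(k**2 + 6*k + 11)/(3*(k + 1)*(k + 2)*(k + 3)).
Verify: 12/(k**4 + 10*k**3 + 35*k**2 + 50*k + 24) matches t_k.

s_k = 2*k*(k**2 + 6*k + 11)/(3*(k + 1)*(k + 2)*(k + 3))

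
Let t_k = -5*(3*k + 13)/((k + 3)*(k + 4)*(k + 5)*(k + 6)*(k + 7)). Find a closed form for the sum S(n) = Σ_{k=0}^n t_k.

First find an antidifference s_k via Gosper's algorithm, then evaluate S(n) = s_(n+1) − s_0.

Step 1: r(k) = (k + 3)*(3*k + 16)/((k + 8)*(3*k + 13)).
A = k + 3, B = k + 8, C = k + 13/3.
f must satisfy (k + 3)·f(k+1) − (k + 7)·f(k) = k + 13/3.
Bound: deg f ≤ 4.
Solve for f: f(k) = k*(k + 4)*(k**2 + 14*k + 63)/270 (degree 4 ≤ 4).
Certificate R = B(k−1)f/C = k*(k + 4)*(k + 7)*(k**2 + 14*k + 63)/(90*(3*k + 13)) gives s_k = k*(-k**2 - 14*k - 63)/(18*(k**3 + 14*k**2 + 63*k + 90)).
Check: Δs_k = 5*(-3*k - 13)/(k**5 + 25*k**4 + 245*k**3 + 1175*k**2 + 2754*k + 2520). ✓
Telescope: S(n) = s_(n+1) − s_(0) = (-n**3 - 17*n**2 - 94*n - 78)/(18*(n**3 + 17*n**2 + 94*n + 168)) − (0) = (-n**3 - 17*n**2 - 94*n - 78)/(18*(n**3 + 17*n**2 + 94*n + 168)).

S(n) = (-n**3 - 17*n**2 - 94*n - 78)/(18*(n**3 + 17*n**2 + 94*n + 168))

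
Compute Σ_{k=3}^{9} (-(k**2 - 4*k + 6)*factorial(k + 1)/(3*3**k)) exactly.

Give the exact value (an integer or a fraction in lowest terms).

Σ = -985816/243

Ratio r(k) = (k**3 - k + 6)/(3*(k**2 - 4*k + 6)).
Gosper form: A/B · C(k+1)/C(k) with A=k/3 + 2/3, B=1, C=k**2 - 4*k + 6.
Solve (k/3 + 2/3)·f(k+1) − (1)·f(k) = k**2 - 4*k + 6.
Bound: deg f ≤ 1.
Solving with deg f ≤ 1: f(k) = 3*(k - 4).
Get s_k = R·t_k = -(k - 4)*factorial(k + 1)/3**k with R(k) = B(k−1)f(k)/C(k) = 3*(k - 4)/(k**2 - 4*k + 6).
Verify: -(k**2 - 4*k + 6)*factorial(k + 1)/(3*3**k) matches t_k.
Sum = s_(10) − s_(3); s_(10) = -985600/243, s_(3) = 8/9 ⇒ -985816/243.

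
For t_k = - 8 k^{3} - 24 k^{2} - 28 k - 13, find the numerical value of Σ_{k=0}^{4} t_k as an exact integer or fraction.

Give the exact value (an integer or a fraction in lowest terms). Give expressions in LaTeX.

Σ = -1865

t_(k+1)/t_k = (8*k**3 + 48*k**2 + 100*k + 73)/(8*k**3 + 24*k**2 + 28*k + 13).
So A=1 and B=1, with C=k**3 + 3*k**2 + 7*k/2 + 13/8.
Set up (1)·f(k+1) − (1)·f(k) − (k**3 + 3*k**2 + 7*k/2 + 13/8) = 0.
Degrees (0,0,3) ⇒ d ≤ 4.
Solving with deg f ≤ 4: f(k) = k*(2*k**3 + 4*k**2 + 4*k + 3)/8.
So s_k = (B(k−1)f/C)·t_k = (k*(2*k**3 + 4*k**2 + 4*k + 3)/(8*k**3 + 24*k**2 + 28*k + 13))·t_k = k*(-2*k**3 - 4*k**2 - 4*k - 3).
Verify: -8*k**3 - 24*k**2 - 28*k - 13 matches t_k.
Sum = s_(5) − s_(0); s_(5) = -1865, s_(0) = 0 ⇒ -1865.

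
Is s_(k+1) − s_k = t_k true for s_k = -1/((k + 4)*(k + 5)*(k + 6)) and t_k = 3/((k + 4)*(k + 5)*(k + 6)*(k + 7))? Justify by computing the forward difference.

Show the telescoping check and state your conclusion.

valid (s_(k+1) − s_k reduces to t_k)

s_(k+1) = -1/((k + 5)*(k + 6)*(k + 7))
s_(k+1) − s_k = 3/((k + 4)*(k + 5)*(k + 6)*(k + 7))
(s_(k+1) − s_k) − t_k = 0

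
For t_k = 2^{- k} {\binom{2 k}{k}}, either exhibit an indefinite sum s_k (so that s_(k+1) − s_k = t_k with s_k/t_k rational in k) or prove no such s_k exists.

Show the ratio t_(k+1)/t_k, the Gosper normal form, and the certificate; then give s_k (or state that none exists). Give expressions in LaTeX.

Ratio r(k) = (2*k + 1)/(k + 1).
Factor: A=2*k + 1; B=k + 1; C=1.
f must satisfy (2*k + 1)·f(k+1) − (k)·f(k) = 1.
Degrees (1,1,0) ⇒ d ≤ -1.
Bound -1 < 0, so the key equation has no polynomial solution.

not Gosper-summable; s_k does not exist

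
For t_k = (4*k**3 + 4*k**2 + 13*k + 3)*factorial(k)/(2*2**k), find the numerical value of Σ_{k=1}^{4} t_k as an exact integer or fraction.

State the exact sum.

t_(k+1)/t_k = (4*k**4 + 20*k**3 + 49*k**2 + 57*k + 24)/(2*(4*k**3 + 4*k**2 + 13*k + 3)).
Factor: A=k/2 + 1/2; B=1; C=k**3 + k**2 + 13*k/4 + 3/4.
Solve (k/2 + 1/2)·f(k+1) − (1)·f(k) = k**3 + k**2 + 13*k/4 + 3/4.
Bound: deg f ≤ 2.
Solving with deg f ≤ 2: f(k) = (4*k**2 + 1)/2.
Get s_k = R·t_k = (4*k**2 + 1)*factorial(k)/2**k with R(k) = B(k−1)f(k)/C(k) = 2*(4*k**2 + 1)/(4*k**3 + 4*k**2 + 13*k + 3).
Check: Δs_k = (4*k**3 + 4*k**2 + 13*k + 3)*factorial(k)/(2*2**k). ✓
Sum = s_(5) − s_(1); s_(5) = 1515/4, s_(1) = 5/2 ⇒ 1505/4.

Σ = 1505/4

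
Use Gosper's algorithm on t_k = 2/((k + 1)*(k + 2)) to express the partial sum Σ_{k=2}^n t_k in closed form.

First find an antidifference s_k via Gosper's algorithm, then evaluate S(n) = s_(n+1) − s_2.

S(n) = 2*(n - 1)/(3*(n + 2))

t_(k+1)/t_k = (k + 1)/(k + 3).
So A=k + 1 and B=k + 3, with C=1.
Key eq: (k + 1)·f(k+1) = (k + 2)·f(k) + (1).
From deg A=1, deg B=1, deg C=0: d=1.
A polynomial solution: f(k) = k.
So s_k = (B(k−1)f/C)·t_k = (k*(k + 2))·t_k = 2*k/(k + 1).
s_(k+1) − s_k = 2/(k**2 + 3*k + 2) = t_k.
s_(n+1) = 2*(n + 1)/(n + 2) and s_(2) = 4/3, so S(n) = 2*(n - 1)/(3*(n + 2)).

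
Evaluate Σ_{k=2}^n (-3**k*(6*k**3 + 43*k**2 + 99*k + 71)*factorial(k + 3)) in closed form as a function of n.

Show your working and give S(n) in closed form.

t_(k+1)/t_k = 3*(6*k**4 + 85*k**3 + 447*k**2 + 1031*k + 876)/(6*k**3 + 43*k**2 + 99*k + 71).
Factor: A=3*k + 12; B=1; C=k**3 + 43*k**2/6 + 33*k/2 + 71/6.
Solve (3*k + 12)·f(k+1) − (1)·f(k) = k**3 + 43*k**2/6 + 33*k/2 + 71/6.
From deg A=1, deg B=0, deg C=3: d=2.
A polynomial solution: f(k) = (k + 1)*(2*k + 1)/6.
Get s_k = R·t_k = -3**k*(k + 1)*(2*k + 1)*factorial(k + 3) with R(k) = B(k−1)f(k)/C(k) = (k + 1)*(2*k + 1)/(6*k**3 + 43*k**2 + 99*k + 71).
Check: Δs_k = -3**k*(6*k**3 + 43*k**2 + 99*k + 71)*factorial(k + 3). ✓
s_(n+1) = -3**(n + 1)*(n + 2)*(2*n + 3)*factorial(n + 4) and s_(2) = -16200, so S(n) = -6*3**n*n**2*factorial(n + 4) - 21*3**n*n*factorial(n + 4) - 18*3**n*factorial(n + 4) + 16200.

S(n) = -6*3**n*n**2*factorial(n + 4) - 21*3**n*n*factorial(n + 4) - 18*3**n*factorial(n + 4) + 16200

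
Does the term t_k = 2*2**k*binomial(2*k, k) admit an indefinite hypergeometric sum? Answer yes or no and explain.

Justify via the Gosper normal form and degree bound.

Ratio r(k) = 4*(2*k + 1)/(k + 1).
Normal form (A,B,C) = (8*k + 4, k + 1, 1).
Set up (8*k + 4)·f(k+1) − (k)·f(k) − (1) = 0.
d = -1 from the (1,1,0) case.
Negative degree bound (-1): no f exists, t_k not Gosper-summable.

No — negative degree bound, so no certificate f.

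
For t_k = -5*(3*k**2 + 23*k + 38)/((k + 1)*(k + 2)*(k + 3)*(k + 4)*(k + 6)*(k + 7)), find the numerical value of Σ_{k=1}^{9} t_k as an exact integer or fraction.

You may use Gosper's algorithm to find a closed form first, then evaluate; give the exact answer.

t_(k+1)/t_k = (k + 1)*(k + 6)*(23*k + 3*(k + 1)**2 + 61)/((k + 5)*(k + 8)*(3*k**2 + 23*k + 38)).
Factor: A=k + 1; B=k + 8; C=k**3 + 38*k**2/3 + 51*k + 190/3.
f must satisfy (k + 1)·f(k+1) − (k + 7)·f(k) = k**3 + 38*k**2/3 + 51*k + 190/3.
Degrees (1,1,3) ⇒ d ≤ 6.
Match coefficients ⇒ f(k) = k*(k + 2)*(k + 4)*(k + 5)*(k**2 + 10*k + 27)/54.
Get s_k = R·t_k = 5*k*(-k**2 - 10*k - 27)/(18*(k**3 + 10*k**2 + 27*k + 18)) with R(k) = B(k−1)f(k)/C(k) = k*(k + 2)*(k + 4)*(k + 7)*(k**2 + 10*k + 27)/(18*(3*k**2 + 23*k + 38)).
Δs = 5*(-3*k**2 - 23*k - 38)/(k**6 + 23*k**5 + 207*k**4 + 925*k**3 + 2144*k**2 + 2412*k + 1008), as required.
Σ_(k=1)^(9) t_k = s_(10) − s_(1) = -5675/20592 − (-95/504) = -1395/16016.

Σ = -1395/16016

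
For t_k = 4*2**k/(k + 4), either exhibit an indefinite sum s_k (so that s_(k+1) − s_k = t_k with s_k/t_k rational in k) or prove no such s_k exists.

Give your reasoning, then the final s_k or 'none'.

Step 1: r(k) = 2*(k + 4)/(k + 5).
Gosper form: A/B · C(k+1)/C(k) with A=2*k + 8, B=k + 5, C=1.
Set up (2*k + 8)·f(k+1) − (k + 4)·f(k) − (1) = 0.
Bound: deg f ≤ -1.
Bound -1 < 0, so the key equation has no polynomial solution.

not Gosper-summable; s_k does not exist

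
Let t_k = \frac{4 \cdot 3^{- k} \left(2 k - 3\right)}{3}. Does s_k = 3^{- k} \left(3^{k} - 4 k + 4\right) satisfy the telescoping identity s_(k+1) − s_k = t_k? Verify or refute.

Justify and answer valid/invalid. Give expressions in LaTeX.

s_(k+1) = 1 - 4*k/(3*3**k)
s_(k+1) − s_k = 4*(2*k - 3)/(3*3**k)
(s_(k+1) − s_k) − t_k = 0

valid; difference matches t_k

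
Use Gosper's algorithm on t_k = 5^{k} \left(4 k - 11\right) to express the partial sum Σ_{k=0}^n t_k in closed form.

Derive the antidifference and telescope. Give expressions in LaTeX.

t_(k+1)/t_k = 5*(4*k - 7)/(4*k - 11).
Factor: A=5; B=1; C=k - 11/4.
f must satisfy (5)·f(k+1) − (1)·f(k) = k - 11/4.
Bound: deg f ≤ 1.
Coefficient equations give f(k) = (k - 4)/4.
So s_k = (B(k−1)f/C)·t_k = ((k - 4)/(4*k - 11))·t_k = 5**k*(k - 4).
Δs = 5**k*(4*k - 11), as required.
Evaluate: s_(n+1) = 5**(n + 1)*(n - 3); subtract s_(0) = -4 ⇒ S(n) = 5*5**n*n - 15*5**n + 4.

S(n) = 5 \cdot 5^{n} n - 15 \cdot 5^{n} + 4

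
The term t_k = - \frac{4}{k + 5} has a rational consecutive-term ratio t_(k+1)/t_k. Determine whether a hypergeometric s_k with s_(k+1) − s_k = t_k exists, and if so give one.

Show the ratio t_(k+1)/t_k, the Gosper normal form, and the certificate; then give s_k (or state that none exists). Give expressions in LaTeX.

none — t_k is not Gosper-summable

Ratio r(k) = (k + 5)/(k + 6).
Factor: A=k + 5; B=k + 6; C=1.
Key eq: (k + 5)·f(k+1) = (k + 5)·f(k) + (1).
Degrees (1,1,0) ⇒ d ≤ 0.
Put f(k) = c0: A·f(k+1) − B(k−1)·f(k) − C = -1; need -1 = 0 — inconsistent ⇒ no f, not summable.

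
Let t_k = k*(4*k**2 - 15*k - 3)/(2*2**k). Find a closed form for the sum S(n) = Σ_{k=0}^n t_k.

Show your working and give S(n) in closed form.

S(n) = 2**(-n - 1)*(2**(n + 3) - 4*n**3 - 9*n**2 - 9*n - 8)

Step 1: r(k) = (k + 1)*(15*k - 4*(k + 1)**2 + 18)/(2*k*(-4*k**2 + 15*k + 3)).
So A=1/2 and B=1, with C=k**3 - 15*k**2/4 - 3*k/4.
Set up (1/2)·f(k+1) − (1)·f(k) − (k**3 - 15*k**2/4 - 3*k/4) = 0.
Bound: deg f ≤ 3.
Solving with deg f ≤ 3: f(k) = -(4*k**3 - 3*k**2 + 3*k + 4)/2.
R(k) = B(k−1)·f(k)/C(k) = -2*(4*k**3 - 3*k**2 + 3*k + 4)/(k*(4*k**2 - 15*k - 3)); s_k = R·t_k = (-4*k**3 + 3*k**2 - 3*k - 4)/2**k.
s_(k+1) − s_k = k*(4*k**2 - 15*k - 3)/(2*2**k) = t_k.
s_(n+1) = 2**(-n - 1)*(-4*n**3 - 9*n**2 - 9*n - 8) and s_(0) = -4, so S(n) = 2**(-n - 1)*(2**(n + 3) - 4*n**3 - 9*n**2 - 9*n - 8).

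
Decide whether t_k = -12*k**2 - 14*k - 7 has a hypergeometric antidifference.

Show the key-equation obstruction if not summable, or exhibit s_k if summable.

Ratio r(k) = (12*k**2 + 38*k + 33)/(12*k**2 + 14*k + 7).
A = 1, B = 1, C = k**2 + 7*k/6 + 7/12.
Solve (1)·f(k+1) − (1)·f(k) = k**2 + 7*k/6 + 7/12.
Bound: deg f ≤ 3.
A polynomial solution: f(k) = k*(4*k**2 + k + 2)/12.
Then R = B(k−1)f/C = k*(4*k**2 + k + 2)/(12*k**2 + 14*k + 7), so s_k = R(k)·t_k = k*(-4*k**2 - k - 2).
Δs = -12*k**2 - 14*k - 7, as required.

Yes. s_k = k*(-4*k**2 - k - 2).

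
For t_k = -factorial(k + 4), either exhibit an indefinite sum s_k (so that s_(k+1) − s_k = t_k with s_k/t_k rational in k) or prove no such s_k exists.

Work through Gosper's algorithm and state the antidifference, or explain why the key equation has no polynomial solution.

Ratio r(k) = k + 5.
So A=k + 5 and B=1, with C=1.
Need (k + 5)·f(k+1) − (1)·f(k) = 1.
Degrees (1,0,0) ⇒ d ≤ -1.
d = -1 < 0 ⇒ no nonzero polynomial f; not summable.

not Gosper-summable; s_k does not exist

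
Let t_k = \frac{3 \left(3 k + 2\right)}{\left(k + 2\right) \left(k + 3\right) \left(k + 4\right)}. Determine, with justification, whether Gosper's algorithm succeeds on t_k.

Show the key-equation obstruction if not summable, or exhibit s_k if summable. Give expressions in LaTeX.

Yes. s_k = \frac{k \left(2 k + 1\right)}{\left(k + 2\right) \left(k + 3\right)}.

The ratio is (k + 2)*(3*k + 5)/((k + 5)*(3*k + 2)).
Take A(k)=k + 2, B(k)=k + 5, C(k)=k + 2/3.
Key eq: (k + 2)·f(k+1) = (k + 4)·f(k) + (k + 2/3).
Bound: deg f ≤ 2.
A polynomial solution: f(k) = k*(2*k + 1)/9.
So s_k = (B(k−1)f/C)·t_k = (k*(k + 4)*(2*k + 1)/(3*(3*k + 2)))·t_k = k*(2*k + 1)/((k + 2)*(k + 3)).
Check: Δs_k = 3*(3*k + 2)/(k**3 + 9*k**2 + 26*k + 24). ✓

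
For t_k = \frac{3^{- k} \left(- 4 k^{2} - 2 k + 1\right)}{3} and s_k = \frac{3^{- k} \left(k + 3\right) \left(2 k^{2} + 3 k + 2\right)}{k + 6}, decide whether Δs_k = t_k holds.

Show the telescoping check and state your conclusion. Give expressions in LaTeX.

s_(k+1) = (k + 4)*(3*k + 2*(k + 1)**2 + 5)/(3*3**k*(k + 7))
s_(k+1) − s_k = (-4*k**4 - 42*k**3 - 97*k**2 - 11*k + 42)/(3*3**k*(k**2 + 13*k + 42))
(s_(k+1) − s_k) − t_k = 4*k*(k**2 + 8*k + 5)/(3**k*(k**2 + 13*k + 42))

Invalid: residual \frac{4 \cdot 3^{- k} k \left(k^{2} + 8 k + 5\right)}{k^{2} + 13 k + 42} ≠ 0.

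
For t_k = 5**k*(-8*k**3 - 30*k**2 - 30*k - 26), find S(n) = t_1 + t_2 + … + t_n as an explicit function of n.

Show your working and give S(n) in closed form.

S(n) = -10*5**n*n**3 - 30*5**n*n**2 - 30*5**n*n - 30*5**n + 30

Ratio r(k) = 5*(4*k**3 + 27*k**2 + 57*k + 47)/(4*k**3 + 15*k**2 + 15*k + 13).
A = 5, B = 1, C = k**3 + 15*k**2/4 + 15*k/4 + 13/4.
Solve (5)·f(k+1) − (1)·f(k) = k**3 + 15*k**2/4 + 15*k/4 + 13/4.
From deg A=0, deg B=0, deg C=3: d=3.
Solving with deg f ≤ 3: f(k) = (k**3 + 2)/4.
So s_k = (B(k−1)f/C)·t_k = ((k**3 + 2)/(4*k**3 + 15*k**2 + 15*k + 13))·t_k = -2*5**k*(k**3 + 2).
Check: Δs_k = 2*5**k*(k**3 - 5*(k + 1)**3 - 8). ✓
Σ_(k=1)^n t_k = s_(n+1) − s_(1) = (10*5**n*(-n**3 - 3*n**2 - 3*n - 3)) − (-30), i.e. -10*5**n*n**3 - 30*5**n*n**2 - 30*5**n*n - 30*5**n + 30.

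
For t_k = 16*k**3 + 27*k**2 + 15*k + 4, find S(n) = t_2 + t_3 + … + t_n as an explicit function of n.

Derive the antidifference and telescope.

S(n) = 4*n**4 + 17*n**3 + 25*n**2 + 16*n - 62

r(k) = (16*k**3 + 75*k**2 + 117*k + 62)/(16*k**3 + 27*k**2 + 15*k + 4) after simplifying.
Take A(k)=1, B(k)=1, C(k)=k**3 + 27*k**2/16 + 15*k/16 + 1/4.
Set up (1)·f(k+1) − (1)·f(k) − (k**3 + 27*k**2/16 + 15*k/16 + 1/4) = 0.
From deg A=0, deg B=0, deg C=3: d=4.
Coefficient equations give f(k) = k*(k + 1)*(4*k**2 - 3*k + 1)/16.
Certificate R = B(k−1)f/C = k*(4*k**2 - 3*k + 1)/(16*k**2 + 11*k + 4) gives s_k = k*(4*k**3 + k**2 - 2*k + 1).
Check: Δs_k = 16*k**3 + 27*k**2 + 15*k + 4. ✓
Evaluate: s_(n+1) = 4*n**4 + 17*n**3 + 25*n**2 + 16*n + 4; subtract s_(2) = 66 ⇒ S(n) = 4*n**4 + 17*n**3 + 25*n**2 + 16*n - 62.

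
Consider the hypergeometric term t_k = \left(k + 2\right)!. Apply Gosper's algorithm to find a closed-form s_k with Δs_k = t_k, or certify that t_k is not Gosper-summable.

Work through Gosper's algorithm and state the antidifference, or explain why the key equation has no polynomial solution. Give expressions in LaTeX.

none (Gosper's algorithm certifies no s_k)

Compute t_(k+1)/t_k: get k + 3.
Normal form (A,B,C) = (k + 3, 1, 1).
Solve (k + 3)·f(k+1) − (1)·f(k) = 1.
Degrees (1,0,0) ⇒ d ≤ -1.
d = -1 < 0 ⇒ no nonzero polynomial f; not summable.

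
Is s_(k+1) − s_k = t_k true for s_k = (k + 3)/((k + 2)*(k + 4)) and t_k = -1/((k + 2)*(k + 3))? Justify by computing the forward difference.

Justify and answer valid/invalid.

s_(k+1) = (k + 4)/((k + 3)*(k + 5))
s_(k+1) − s_k = (-k**2 - 7*k - 13)/(k**4 + 14*k**3 + 71*k**2 + 154*k + 120)
(s_(k+1) − s_k) − t_k = (2*k + 7)/(k**4 + 14*k**3 + 71*k**2 + 154*k + 120)

Invalid: residual (2*k + 7)/(k**4 + 14*k**3 + 71*k**2 + 154*k + 120) ≠ 0.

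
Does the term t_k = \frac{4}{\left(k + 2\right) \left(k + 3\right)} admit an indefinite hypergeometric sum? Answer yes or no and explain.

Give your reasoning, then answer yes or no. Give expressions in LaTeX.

Yes. s_k = \frac{2 k}{k + 2}.

r(k) = (k + 2)/(k + 4) after simplifying.
So A=k + 2 and B=k + 4, with C=1.
Need (k + 2)·f(k+1) − (k + 3)·f(k) = 1.
deg f ≤ 1 (via 1,1,0).
Solve for f: f(k) = k/2 (degree 1 ≤ 1).
Certificate R = B(k−1)f/C = k*(k + 3)/2 gives s_k = 2*k/(k + 2).
Check: Δs_k = 4/(k**2 + 5*k + 6). ✓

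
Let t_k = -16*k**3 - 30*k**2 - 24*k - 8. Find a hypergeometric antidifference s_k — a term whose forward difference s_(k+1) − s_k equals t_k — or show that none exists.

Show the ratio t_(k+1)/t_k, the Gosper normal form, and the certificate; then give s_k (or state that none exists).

s_k = k*(-4*k**3 - 2*k**2 - k - 1)

t_(k+1)/t_k = (8*k**3 + 39*k**2 + 66*k + 39)/(8*k**3 + 15*k**2 + 12*k + 4).
Factor: A=1; B=1; C=k**3 + 15*k**2/8 + 3*k/2 + 1/2.
Set up (1)·f(k+1) − (1)·f(k) − (k**3 + 15*k**2/8 + 3*k/2 + 1/2) = 0.
From deg A=0, deg B=0, deg C=3: d=4.
Solve for f: f(k) = k*(4*k**3 + 2*k**2 + k + 1)/16 (degree 4 ≤ 4).
Certificate R = B(k−1)f/C = k*(4*k**3 + 2*k**2 + k + 1)/(2*(8*k**3 + 15*k**2 + 12*k + 4)) gives s_k = k*(-4*k**3 - 2*k**2 - k - 1).
s_(k+1) − s_k = -16*k**3 - 30*k**2 - 24*k - 8 = t_k.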